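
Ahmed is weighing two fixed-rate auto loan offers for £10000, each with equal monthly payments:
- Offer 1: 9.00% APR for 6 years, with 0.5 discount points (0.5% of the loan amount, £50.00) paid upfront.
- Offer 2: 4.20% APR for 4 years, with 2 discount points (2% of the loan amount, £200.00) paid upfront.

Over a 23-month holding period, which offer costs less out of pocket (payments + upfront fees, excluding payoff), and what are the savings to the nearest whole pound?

Offer 1 by £1,218

Offer 1: at 9.00% the monthly rate is 0.0075000, so the payment is 10,000 × 0.0075000 / (1 − 1.0075000^−72) = £180.26.
Offer 2: at 4.20% the monthly rate is 0.0035000, so the payment is 10,000 × 0.0035000 / (1 − 1.0035000^−48) = £226.69.
Over 23 months: Offer 1 costs 23 × £180.26 + £50.00 = £4,195.98; Offer 2 costs 23 × £226.69 + £200.00 = £5,413.87.
Offer 1 is cheaper by £5,413.87 − £4,195.98 = £1,217.89.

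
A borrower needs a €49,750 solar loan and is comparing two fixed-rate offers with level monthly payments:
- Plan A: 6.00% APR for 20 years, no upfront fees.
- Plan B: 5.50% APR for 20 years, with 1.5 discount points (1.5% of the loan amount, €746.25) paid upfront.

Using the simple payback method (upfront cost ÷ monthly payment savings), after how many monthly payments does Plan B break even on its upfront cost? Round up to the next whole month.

53 months

Plan A: monthly rate = 6%/12 = 0.0050000; payment = 49,750 × 0.0050000 / (1 − (1+0.0050000)^−240) = €356.42.
Plan B: at 5.50% the monthly rate is 0.0045833, so the payment is 49,750 × 0.0045833 / (1 − 1.0045833^−240) = €342.22.
Monthly savings = €356.42 − €342.22 = €14.20.
Break-even = €746.25 / €14.20 = 52.55 → 53 months.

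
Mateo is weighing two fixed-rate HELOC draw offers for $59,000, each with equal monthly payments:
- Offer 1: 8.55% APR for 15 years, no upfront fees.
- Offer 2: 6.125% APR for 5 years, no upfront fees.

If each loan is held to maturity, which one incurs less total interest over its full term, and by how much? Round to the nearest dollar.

Offer 2 by $36,247

Offer 1: monthly rate = 8.55%/12 = 0.0071250; payment = 59,000 × 0.0071250 / (1 − (1+0.0071250)^−180) = $582.73.
Total interest on Offer 1 = 180 × $582.73 − $59,000 = $45,891.40.
Offer 2: monthly rate = 6.125%/12 = 0.0051042; payment = 59,000 × 0.0051042 / (1 − (1+0.0051042)^−60) = $1,144.07.
Total interest on Offer 2 = 60 × $1,144.07 − $59,000 = $9,644.20.
Offer 2 is lower by $36,247.20.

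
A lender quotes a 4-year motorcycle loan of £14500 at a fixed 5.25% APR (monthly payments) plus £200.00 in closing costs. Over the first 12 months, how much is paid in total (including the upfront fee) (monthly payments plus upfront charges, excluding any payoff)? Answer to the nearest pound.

£4,227

Monthly rate = 5.25%/12 = 0.0043750; payment = 14,500 × 0.0043750 / (1 − (1+0.0043750)^−48) = £335.57.
Total outlay = 12 × £335.57 + £200.00 = £4,226.84.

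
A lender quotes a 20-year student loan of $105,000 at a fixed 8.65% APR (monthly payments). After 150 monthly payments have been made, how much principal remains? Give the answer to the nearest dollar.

With monthly rate i = 8.65%/12 = 0.0072083, the balance after k of n payments is P · [(1+i)^n − (1+i)^k] / [(1+i)^n − 1].
(1+0.0072083)^240 = 5.60575974 and (1+0.0072083)^150 = 2.93694998, so the balance is 105,000 × (5.60575974 − 2.93694998) / (5.60575974 − 1) = $60,842.30.

$60,842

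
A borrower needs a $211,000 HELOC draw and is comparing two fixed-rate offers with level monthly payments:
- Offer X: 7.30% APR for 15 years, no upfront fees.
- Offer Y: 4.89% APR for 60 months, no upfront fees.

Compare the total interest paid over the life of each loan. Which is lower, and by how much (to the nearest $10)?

Offer X: monthly rate = 7.3%/12 = 0.0060833; payment = 211,000 × 0.0060833 / (1 − (1+0.0060833)^−180) = $1,932.09.
Total interest on Offer X = 180 × $1,932.09 − $211,000 = $136,776.20.
Offer Y: at 4.89% the monthly rate is 0.0040750, so the payment is 211,000 × 0.0040750 / (1 − 1.0040750^−60) = $3,971.21.
Total interest on Offer Y = 60 × $3,971.21 − $211,000 = $27,272.60.
Offer Y is lower by $109,503.60.

Offer Y by $109,500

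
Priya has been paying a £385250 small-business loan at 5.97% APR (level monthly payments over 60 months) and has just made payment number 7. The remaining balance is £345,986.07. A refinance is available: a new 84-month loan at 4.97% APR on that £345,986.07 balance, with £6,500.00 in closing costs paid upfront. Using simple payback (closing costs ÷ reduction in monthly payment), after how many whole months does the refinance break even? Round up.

3 months

Current payment = 385,250 × 5.97%/12 / (1 − (1+0.0049750)^−60) = £7,442.59.
Refinanced payment = 345,986.07 × 0.0041417 / (1 − (1+0.0041417)^−84) = £4,885.26.
Monthly savings = £7,442.59 − £4,885.26 = £2,557.33.
Break-even = £6,500.00 / £2,557.33 = 2.54 → 3 months.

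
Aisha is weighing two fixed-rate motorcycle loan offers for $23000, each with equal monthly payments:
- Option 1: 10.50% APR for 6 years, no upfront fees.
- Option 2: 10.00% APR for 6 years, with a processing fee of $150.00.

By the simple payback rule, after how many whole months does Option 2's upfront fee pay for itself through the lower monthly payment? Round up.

26 months

Option 1: monthly rate = 10.5%/12 = 0.0087500; payment = 23,000 × 0.0087500 / (1 − (1+0.0087500)^−72) = $431.92.
Option 2: monthly rate = 10%/12 = 0.0083333; payment = 23,000 × 0.0083333 / (1 − (1+0.0083333)^−72) = $426.09.
Monthly savings = $431.92 − $426.09 = $5.83.
Break-even = $150.00 / $5.83 = 25.73 → 26 months.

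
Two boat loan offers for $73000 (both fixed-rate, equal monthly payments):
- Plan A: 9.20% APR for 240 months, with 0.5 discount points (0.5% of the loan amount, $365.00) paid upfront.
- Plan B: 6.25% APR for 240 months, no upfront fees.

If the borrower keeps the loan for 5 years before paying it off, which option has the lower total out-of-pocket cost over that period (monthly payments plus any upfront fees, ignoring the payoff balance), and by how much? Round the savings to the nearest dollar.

Plan B by $8,323

Plan A: monthly rate = 9.2%/12 = 0.0076667; payment = 73,000 × 0.0076667 / (1 − (1+0.0076667)^−240) = $666.22.
Plan B: monthly rate = 6.25%/12 = 0.0052083; payment = 73,000 × 0.0052083 / (1 − (1+0.0052083)^−240) = $533.58.
Over 60 months: Plan A costs 60 × $666.22 + $365.00 = $40,338.20; Plan B costs 60 × $533.58 = $32,014.80.
Plan B is cheaper by $40,338.20 − $32,014.80 = $8,323.40.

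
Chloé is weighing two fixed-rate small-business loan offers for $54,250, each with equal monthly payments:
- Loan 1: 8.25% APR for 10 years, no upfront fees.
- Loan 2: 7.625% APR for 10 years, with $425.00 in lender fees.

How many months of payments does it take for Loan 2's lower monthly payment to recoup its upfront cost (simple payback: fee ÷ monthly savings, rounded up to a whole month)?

Loan 1: at 8.25% the monthly rate is 0.0068750, so the payment is 54,250 × 0.0068750 / (1 − 1.0068750^−120) = $665.39.
Loan 2: at 7.625% the monthly rate is 0.0063542, so the payment is 54,250 × 0.0063542 / (1 − 1.0063542^−120) = $647.50.
Monthly savings = $665.39 − $647.50 = $17.89.
Break-even = $425.00 / $17.89 = 23.76 → 24 months.

24 months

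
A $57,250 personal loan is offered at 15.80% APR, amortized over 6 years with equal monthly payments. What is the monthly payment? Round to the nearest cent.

$1,235.56

Monthly rate = 15.8%/12 = 0.0131667; payment = 57,250 × 0.0131667 / (1 − (1+0.0131667)^−72) = $1,235.56.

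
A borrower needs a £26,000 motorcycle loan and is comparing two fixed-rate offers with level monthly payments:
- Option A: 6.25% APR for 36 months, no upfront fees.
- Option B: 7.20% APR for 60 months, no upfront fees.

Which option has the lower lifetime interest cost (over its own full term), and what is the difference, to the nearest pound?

Option A: at 6.25% the monthly rate is 0.0052083, so the payment is 26,000 × 0.0052083 / (1 − 1.0052083^−36) = £793.92.
Total interest on Option A = 36 × £793.92 − £26,000 = £2,581.12.
Option B: monthly rate = 7.2%/12 = 0.0060000; payment = 26,000 × 0.0060000 / (1 − (1+0.0060000)^−60) = £517.29.
Total interest on Option B = 60 × £517.29 − £26,000 = £5,037.40.
Option A is lower by £2,456.28.

Option A by £2,456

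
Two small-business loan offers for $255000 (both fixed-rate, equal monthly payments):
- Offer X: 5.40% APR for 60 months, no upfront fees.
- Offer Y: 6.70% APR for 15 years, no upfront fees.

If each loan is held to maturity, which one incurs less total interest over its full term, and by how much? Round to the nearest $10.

Offer X: at 5.40% the monthly rate is 0.0045000, so the payment is 255,000 × 0.0045000 / (1 − 1.0045000^−60) = $4,859.04.
Total interest on Offer X = 60 × $4,859.04 − $255,000 = $36,542.40.
Offer Y: monthly rate = 6.7%/12 = 0.0055833; payment = 255,000 × 0.0055833 / (1 − (1+0.0055833)^−180) = $2,249.46.
Total interest on Offer Y = 180 × $2,249.46 − $255,000 = $149,902.80.
Offer X is lower by $113,360.40.

Offer X by $113,360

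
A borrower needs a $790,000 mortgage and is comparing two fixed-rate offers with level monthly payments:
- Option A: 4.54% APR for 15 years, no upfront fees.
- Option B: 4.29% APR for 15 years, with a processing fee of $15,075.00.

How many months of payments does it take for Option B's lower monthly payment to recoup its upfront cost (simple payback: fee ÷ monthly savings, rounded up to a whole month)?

Option A: monthly rate = 4.54%/12 = 0.0037833; payment = 790,000 × 0.0037833 / (1 − (1+0.0037833)^−180) = $6,059.61.
Option B: monthly rate = 4.29%/12 = 0.0035750; payment = 790,000 × 0.0035750 / (1 − (1+0.0035750)^−180) = $5,959.01.
Monthly savings = $6,059.61 − $5,959.01 = $100.60.
Break-even = $15,075.00 / $100.60 = 149.85 → 150 months.

150 months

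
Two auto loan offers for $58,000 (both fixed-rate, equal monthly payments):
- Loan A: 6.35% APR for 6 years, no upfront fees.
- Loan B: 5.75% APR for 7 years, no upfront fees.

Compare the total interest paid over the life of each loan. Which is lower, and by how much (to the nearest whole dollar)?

Loan A: at 6.35% the monthly rate is 0.0052917, so the payment is 58,000 × 0.0052917 / (1 − 1.0052917^−72) = $970.84.
Total interest on Loan A = 72 × $970.84 − $58,000 = $11,900.48.
Loan B: at 5.75% the monthly rate is 0.0047917, so the payment is 58,000 × 0.0047917 / (1 − 1.0047917^−84) = $840.36.
Total interest on Loan B = 84 × $840.36 − $58,000 = $12,590.24.
Loan A is lower by $689.76.

Loan A by $690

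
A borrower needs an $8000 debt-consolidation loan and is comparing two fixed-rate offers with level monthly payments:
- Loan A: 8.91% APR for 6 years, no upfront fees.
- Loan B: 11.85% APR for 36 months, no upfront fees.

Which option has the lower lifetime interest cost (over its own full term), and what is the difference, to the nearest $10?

Loan B by $810

Loan A: at 8.91% the monthly rate is 0.0074250, so the payment is 8,000 × 0.0074250 / (1 − 1.0074250^−72) = $143.85.
Total interest on Loan A = 72 × $143.85 − $8,000 = $2,357.20.
Loan B: monthly rate = 11.85%/12 = 0.0098750; payment = 8,000 × 0.0098750 / (1 − (1+0.0098750)^−36) = $265.14.
Total interest on Loan B = 36 × $265.14 − $8,000 = $1,545.04.
Loan B is lower by $812.16.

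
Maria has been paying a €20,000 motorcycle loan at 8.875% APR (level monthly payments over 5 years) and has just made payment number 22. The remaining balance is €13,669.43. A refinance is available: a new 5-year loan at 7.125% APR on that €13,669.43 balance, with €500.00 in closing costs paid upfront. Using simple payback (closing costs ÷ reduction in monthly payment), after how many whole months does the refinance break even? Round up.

Current payment = 20,000 × 8.875%/12 / (1 − (1+0.0073958)^−60) = €413.95.
Refinanced payment = 13,669.43 × 0.0059375 / (1 − (1+0.0059375)^−60) = €271.48.
Monthly savings = €413.95 − €271.48 = €142.47.
Break-even = €500.00 / €142.47 = 3.51 → 4 months.

4 months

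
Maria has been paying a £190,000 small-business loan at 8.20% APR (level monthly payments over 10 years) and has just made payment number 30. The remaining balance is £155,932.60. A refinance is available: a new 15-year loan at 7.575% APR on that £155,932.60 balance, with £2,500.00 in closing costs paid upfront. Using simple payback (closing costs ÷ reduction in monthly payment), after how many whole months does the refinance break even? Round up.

Current payment = 190,000 × 8.2%/12 / (1 − (1+0.0068333)^−120) = £2,325.35.
Refinanced payment = 155,932.60 × 0.0063125 / (1 − (1+0.0063125)^−180) = £1,452.17.
Monthly savings = £2,325.35 − £1,452.17 = £873.18.
Break-even = £2,500.00 / £873.18 = 2.86 → 3 months.

3 months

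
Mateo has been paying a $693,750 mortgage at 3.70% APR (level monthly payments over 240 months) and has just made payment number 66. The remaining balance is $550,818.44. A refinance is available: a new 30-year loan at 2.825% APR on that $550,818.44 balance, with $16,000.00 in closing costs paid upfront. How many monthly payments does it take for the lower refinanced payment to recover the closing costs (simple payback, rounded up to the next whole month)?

Current payment = 693,750 × 3.7%/12 / (1 − (1+0.0030833)^−240) = $4,095.13.
Refinanced payment = 550,818.44 × 0.0023542 / (1 − (1+0.0023542)^−360) = $2,270.61.
Monthly savings = $4,095.13 − $2,270.61 = $1,824.52.
Break-even = $16,000.00 / $1,824.52 = 8.77 → 9 months.

9 months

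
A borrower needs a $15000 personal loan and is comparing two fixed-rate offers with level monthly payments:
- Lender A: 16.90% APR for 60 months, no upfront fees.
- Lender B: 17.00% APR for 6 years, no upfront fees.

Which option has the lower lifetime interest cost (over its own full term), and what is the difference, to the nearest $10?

Lender A: at 16.90% the monthly rate is 0.0140833, so the payment is 15,000 × 0.0140833 / (1 − 1.0140833^−60) = $371.98.
Total interest on Lender A = 60 × $371.98 − $15,000 = $7,318.80.
Lender B: monthly rate = 17%/12 = 0.0141667; payment = 15,000 × 0.0141667 / (1 − (1+0.0141667)^−72) = $333.69.
Total interest on Lender B = 72 × $333.69 − $15,000 = $9,025.68.
Lender A is lower by $1,706.88.

Lender A by $1,710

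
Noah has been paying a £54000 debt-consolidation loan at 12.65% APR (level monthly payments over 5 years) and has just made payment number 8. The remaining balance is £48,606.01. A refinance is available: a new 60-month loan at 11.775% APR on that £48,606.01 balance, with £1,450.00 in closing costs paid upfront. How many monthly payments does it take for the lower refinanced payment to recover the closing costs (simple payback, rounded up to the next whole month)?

Current payment = 54,000 × 12.65%/12 / (1 − (1+0.0105417)^−60) = £1,219.01.
Refinanced payment = 48,606.01 × 0.0098125 / (1 − (1+0.0098125)^−60) = £1,075.70.
Monthly savings = £1,219.01 − £1,075.70 = £143.31.
Break-even = £1,450.00 / £143.31 = 10.12 → 11 months.

11 months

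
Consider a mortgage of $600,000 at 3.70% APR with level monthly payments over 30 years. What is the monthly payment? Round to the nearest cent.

$2,761.70

Monthly rate = 3.7%/12 = 0.0030833; payment = 600,000 × 0.0030833 / (1 − (1+0.0030833)^−360) = $2,761.70.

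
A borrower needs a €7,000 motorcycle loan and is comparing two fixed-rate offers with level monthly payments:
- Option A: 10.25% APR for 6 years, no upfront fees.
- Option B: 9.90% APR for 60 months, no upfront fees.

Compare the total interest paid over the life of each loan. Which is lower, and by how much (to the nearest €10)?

Option A: at 10.25% the monthly rate is 0.0085417, so the payment is 7,000 × 0.0085417 / (1 − 1.0085417^−72) = €130.57.
Total interest on Option A = 72 × €130.57 − €7,000 = €2,401.04.
Option B: monthly rate = 9.9%/12 = 0.0082500; payment = 7,000 × 0.0082500 / (1 − (1+0.0082500)^−60) = €148.39.
Total interest on Option B = 60 × €148.39 − €7,000 = €1,903.40.
Option B is lower by €497.64.

Option B by €500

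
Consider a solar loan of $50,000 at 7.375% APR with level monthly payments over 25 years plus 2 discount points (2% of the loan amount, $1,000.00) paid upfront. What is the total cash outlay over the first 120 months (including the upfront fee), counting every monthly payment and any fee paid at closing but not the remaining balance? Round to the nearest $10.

At 7.375% the monthly rate is 0.0061458, so the payment is 50,000 × 0.0061458 / (1 − 1.0061458^−300) = $365.44.
Total outlay = 120 × $365.44 + $1,000.00 = $44,852.80.

$44,850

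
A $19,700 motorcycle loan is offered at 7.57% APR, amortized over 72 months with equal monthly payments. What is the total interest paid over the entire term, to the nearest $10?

$4,870

At 7.57% the monthly rate is 0.0063083, so the payment is 19,700 × 0.0063083 / (1 − 1.0063083^−72) = $341.28.
Total paid = 72 × $341.28 = $24,572.16; interest = $24,572.16 − $19,700 = $4,872.16.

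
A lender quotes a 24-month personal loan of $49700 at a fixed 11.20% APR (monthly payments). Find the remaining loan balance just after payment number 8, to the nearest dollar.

$34,348

With monthly rate i = 11.2%/12 = 0.0093333, the balance after k of n payments is P · [(1+i)^n − (1+i)^k] / [(1+i)^n − 1].
(1+0.0093333)^24 = 1.24977199 and (1+0.0093333)^8 = 1.07715184, so the balance is 49,700 × (1.24977199 − 1.07715184) / (1.24977199 − 1) = $34,348.21.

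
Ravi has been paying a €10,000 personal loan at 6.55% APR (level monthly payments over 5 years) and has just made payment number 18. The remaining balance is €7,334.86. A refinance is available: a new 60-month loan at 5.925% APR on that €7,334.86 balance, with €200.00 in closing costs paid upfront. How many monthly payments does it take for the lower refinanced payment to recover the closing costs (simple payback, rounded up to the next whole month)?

Current payment = 10,000 × 6.55%/12 / (1 − (1+0.0054583)^−60) = €195.90.
Refinanced payment = 7,334.86 × 0.0049375 / (1 − (1+0.0049375)^−60) = €141.55.
Monthly savings = €195.90 − €141.55 = €54.35.
Break-even = €200.00 / €54.35 = 3.68 → 4 months.

4 months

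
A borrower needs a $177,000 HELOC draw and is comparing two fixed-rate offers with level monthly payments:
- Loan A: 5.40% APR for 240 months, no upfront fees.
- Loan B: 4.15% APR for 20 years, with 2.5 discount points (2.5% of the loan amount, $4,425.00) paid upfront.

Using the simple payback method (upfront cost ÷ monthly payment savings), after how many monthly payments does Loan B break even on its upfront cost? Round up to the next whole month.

37 months

Loan A: at 5.40% the monthly rate is 0.0045000, so the payment is 177,000 × 0.0045000 / (1 − 1.0045000^−240) = $1,207.59.
Loan B: monthly rate = 4.15%/12 = 0.0034583; payment = 177,000 × 0.0034583 / (1 − (1+0.0034583)^−240) = $1,086.63.
Monthly savings = $1,207.59 − $1,086.63 = $120.96.
Break-even = $4,425.00 / $120.96 = 36.58 → 37 months.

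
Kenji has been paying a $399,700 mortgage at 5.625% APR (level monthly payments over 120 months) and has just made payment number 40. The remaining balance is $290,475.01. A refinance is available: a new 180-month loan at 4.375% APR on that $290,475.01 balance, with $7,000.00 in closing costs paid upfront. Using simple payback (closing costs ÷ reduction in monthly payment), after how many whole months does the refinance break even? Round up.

Current payment = 399,700 × 5.625%/12 / (1 − (1+0.0046875)^−120) = $4,362.59.
Refinanced payment = 290,475.01 × 0.0036458 / (1 − (1+0.0036458)^−180) = $2,203.60.
Monthly savings = $4,362.59 − $2,203.60 = $2,158.99.
Break-even = $7,000.00 / $2,158.99 = 3.24 → 4 months.

4 months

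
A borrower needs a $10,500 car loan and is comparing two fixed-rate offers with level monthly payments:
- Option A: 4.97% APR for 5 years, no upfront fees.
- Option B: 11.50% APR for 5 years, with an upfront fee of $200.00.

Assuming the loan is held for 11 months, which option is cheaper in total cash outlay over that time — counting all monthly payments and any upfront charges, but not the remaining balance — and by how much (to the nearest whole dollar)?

Option A: monthly rate = 4.97%/12 = 0.0041417; payment = 10,500 × 0.0041417 / (1 − (1+0.0041417)^−60) = $198.00.
Option B: monthly rate = 11.5%/12 = 0.0095833; payment = 10,500 × 0.0095833 / (1 − (1+0.0095833)^−60) = $230.92.
Over 11 months: Option A costs 11 × $198.00 = $2,178.00; Option B costs 11 × $230.92 + $200.00 = $2,740.12.
Option A is cheaper by $2,740.12 − $2,178.00 = $562.12.

Option A by $562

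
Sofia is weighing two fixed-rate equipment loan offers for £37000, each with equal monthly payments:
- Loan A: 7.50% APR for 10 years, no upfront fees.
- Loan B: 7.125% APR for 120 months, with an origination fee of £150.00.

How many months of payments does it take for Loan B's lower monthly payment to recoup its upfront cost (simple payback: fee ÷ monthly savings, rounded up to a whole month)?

Loan A: at 7.50% the monthly rate is 0.0062500, so the payment is 37,000 × 0.0062500 / (1 − 1.0062500^−120) = £439.20.
Loan B: monthly rate = 7.125%/12 = 0.0059375; payment = 37,000 × 0.0059375 / (1 − (1+0.0059375)^−120) = £431.99.
Monthly savings = £439.20 − £431.99 = £7.21.
Break-even = £150.00 / £7.21 = 20.80 → 21 months.

21 months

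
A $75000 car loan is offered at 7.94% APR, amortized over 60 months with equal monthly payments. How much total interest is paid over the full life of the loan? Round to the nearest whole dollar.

$16,115

Monthly rate = 7.94%/12 = 0.0066167; payment = 75,000 × 0.0066167 / (1 − (1+0.0066167)^−60) = $1,518.58.
Total paid = 60 × $1,518.58 = $91,114.80; interest = $91,114.80 − $75,000 = $16,114.80.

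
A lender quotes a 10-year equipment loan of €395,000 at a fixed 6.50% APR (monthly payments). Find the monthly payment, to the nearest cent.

Monthly rate = 6.5%/12 = 0.0054167; payment = 395,000 × 0.0054167 / (1 − (1+0.0054167)^−120) = €4,485.15.

€4,485.15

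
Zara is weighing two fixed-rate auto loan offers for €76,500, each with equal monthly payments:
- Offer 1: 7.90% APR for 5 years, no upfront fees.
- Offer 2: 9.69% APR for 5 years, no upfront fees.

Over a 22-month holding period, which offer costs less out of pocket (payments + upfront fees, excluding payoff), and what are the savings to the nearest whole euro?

Offer 1: at 7.90% the monthly rate is 0.0065833, so the payment is 76,500 × 0.0065833 / (1 − 1.0065833^−60) = €1,547.49.
Offer 2: monthly rate = 9.69%/12 = 0.0080750; payment = 76,500 × 0.0080750 / (1 − (1+0.0080750)^−60) = €1,613.75.
Over 22 months: Offer 1 costs 22 × €1,547.49 = €34,044.78; Offer 2 costs 22 × €1,613.75 = €35,502.50.
Offer 1 is cheaper by €35,502.50 − €34,044.78 = €1,457.72.

Offer 1 by €1,458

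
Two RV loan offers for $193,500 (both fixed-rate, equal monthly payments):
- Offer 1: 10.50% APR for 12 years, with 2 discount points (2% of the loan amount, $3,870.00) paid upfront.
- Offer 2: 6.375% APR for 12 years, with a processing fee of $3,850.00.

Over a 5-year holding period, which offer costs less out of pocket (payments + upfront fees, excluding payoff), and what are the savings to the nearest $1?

Offer 1: at 10.50% the monthly rate is 0.0087500, so the payment is 193,500 × 0.0087500 / (1 − 1.0087500^−144) = $2,368.71.
Offer 2: at 6.375% the monthly rate is 0.0053125, so the payment is 193,500 × 0.0053125 / (1 − 1.0053125^−144) = $1,926.03.
Over 60 months: Offer 1 costs 60 × $2,368.71 + $3,870.00 = $145,992.60; Offer 2 costs 60 × $1,926.03 + $3,850.00 = $119,411.80.
Offer 2 is cheaper by $145,992.60 − $119,411.80 = $26,580.80.

Offer 2 by $26,581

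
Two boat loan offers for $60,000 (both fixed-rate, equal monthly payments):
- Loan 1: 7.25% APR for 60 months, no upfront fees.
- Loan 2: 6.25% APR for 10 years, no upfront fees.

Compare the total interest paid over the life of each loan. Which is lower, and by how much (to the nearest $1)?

Loan 1: monthly rate = 7.25%/12 = 0.0060417; payment = 60,000 × 0.0060417 / (1 − (1+0.0060417)^−60) = $1,195.16.
Total interest on Loan 1 = 60 × $1,195.16 − $60,000 = $11,709.60.
Loan 2: monthly rate = 6.25%/12 = 0.0052083; payment = 60,000 × 0.0052083 / (1 − (1+0.0052083)^−120) = $673.68.
Total interest on Loan 2 = 120 × $673.68 − $60,000 = $20,841.60.
Loan 1 is lower by $9,132.00.

Loan 1 by $9,132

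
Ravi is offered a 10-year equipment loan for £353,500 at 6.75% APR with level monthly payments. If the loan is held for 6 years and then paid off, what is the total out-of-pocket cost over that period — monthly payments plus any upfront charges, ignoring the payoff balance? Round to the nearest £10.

Monthly rate = 6.75%/12 = 0.0056250; payment = 353,500 × 0.0056250 / (1 − (1+0.0056250)^−120) = £4,059.03.
Total outlay = 72 × £4,059.03 = £292,250.16.

£292,250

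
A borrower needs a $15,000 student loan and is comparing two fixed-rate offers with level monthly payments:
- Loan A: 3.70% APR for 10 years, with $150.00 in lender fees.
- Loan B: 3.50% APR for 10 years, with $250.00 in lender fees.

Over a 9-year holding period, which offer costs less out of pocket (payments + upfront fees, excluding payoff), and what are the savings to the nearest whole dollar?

Loan A: monthly rate = 3.7%/12 = 0.0030833; payment = 15,000 × 0.0030833 / (1 − (1+0.0030833)^−120) = $149.74.
Loan B: monthly rate = 3.5%/12 = 0.0029167; payment = 15,000 × 0.0029167 / (1 − (1+0.0029167)^−120) = $148.33.
Over 108 months: Loan A costs 108 × $149.74 + $150.00 = $16,321.92; Loan B costs 108 × $148.33 + $250.00 = $16,269.64.
Loan B is cheaper by $16,321.92 − $16,269.64 = $52.28.

Loan B by $52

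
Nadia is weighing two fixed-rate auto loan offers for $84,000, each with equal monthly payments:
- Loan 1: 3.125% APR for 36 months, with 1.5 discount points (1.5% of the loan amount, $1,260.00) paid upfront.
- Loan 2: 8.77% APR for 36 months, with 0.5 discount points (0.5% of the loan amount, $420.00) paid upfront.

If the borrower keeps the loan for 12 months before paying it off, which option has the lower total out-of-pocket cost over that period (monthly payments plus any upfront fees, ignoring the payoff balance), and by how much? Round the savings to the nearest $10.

Loan 1: at 3.125% the monthly rate is 0.0026042, so the payment is 84,000 × 0.0026042 / (1 − 1.0026042^−36) = $2,447.45.
Loan 2: at 8.77% the monthly rate is 0.0073083, so the payment is 84,000 × 0.0073083 / (1 − 1.0073083^−36) = $2,662.19.
Over 12 months: Loan 1 costs 12 × $2,447.45 + $1,260.00 = $30,629.40; Loan 2 costs 12 × $2,662.19 + $420.00 = $32,366.28.
Loan 1 is cheaper by $32,366.28 − $30,629.40 = $1,736.88.

Loan 1 by $1,740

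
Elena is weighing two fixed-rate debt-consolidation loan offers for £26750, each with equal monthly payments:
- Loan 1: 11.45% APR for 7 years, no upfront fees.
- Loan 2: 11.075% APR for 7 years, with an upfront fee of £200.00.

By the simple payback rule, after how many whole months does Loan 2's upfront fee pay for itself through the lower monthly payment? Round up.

Loan 1: at 11.45% the monthly rate is 0.0095417, so the payment is 26,750 × 0.0095417 / (1 − 1.0095417^−84) = £464.38.
Loan 2: monthly rate = 11.075%/12 = 0.0092292; payment = 26,750 × 0.0092292 / (1 − (1+0.0092292)^−84) = £459.08.
Monthly savings = £464.38 − £459.08 = £5.30.
Break-even = £200.00 / £5.30 = 37.74 → 38 months.

38 months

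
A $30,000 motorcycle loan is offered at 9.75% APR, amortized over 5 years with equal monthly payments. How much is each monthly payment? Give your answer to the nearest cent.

At 9.75% the monthly rate is 0.0081250, so the payment is 30,000 × 0.0081250 / (1 − 1.0081250^−60) = $633.73.

$633.73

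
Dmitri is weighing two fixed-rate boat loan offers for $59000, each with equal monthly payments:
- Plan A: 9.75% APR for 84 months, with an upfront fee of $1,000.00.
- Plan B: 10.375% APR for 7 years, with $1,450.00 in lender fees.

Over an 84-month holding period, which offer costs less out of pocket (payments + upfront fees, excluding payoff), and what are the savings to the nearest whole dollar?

Plan A by $2,052

Plan A: at 9.75% the monthly rate is 0.0081250, so the payment is 59,000 × 0.0081250 / (1 − 1.0081250^−84) = $971.87.
Plan B: at 10.375% the monthly rate is 0.0086458, so the payment is 59,000 × 0.0086458 / (1 − 1.0086458^−84) = $990.94.
Over 84 months: Plan A costs 84 × $971.87 + $1,000.00 = $82,637.08; Plan B costs 84 × $990.94 + $1,450.00 = $84,688.96.
Plan A is cheaper by $84,688.96 − $82,637.08 = $2,051.88.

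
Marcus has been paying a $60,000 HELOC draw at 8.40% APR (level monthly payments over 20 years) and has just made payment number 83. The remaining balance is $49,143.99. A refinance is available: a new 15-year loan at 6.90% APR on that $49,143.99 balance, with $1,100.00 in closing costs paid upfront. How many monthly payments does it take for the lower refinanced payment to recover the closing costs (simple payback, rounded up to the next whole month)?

15 months

Current payment = 60,000 × 8.4%/12 / (1 − (1+0.0070000)^−240) = $516.90.
Refinanced payment = 49,143.99 × 0.0057500 / (1 − (1+0.0057500)^−180) = $438.98.
Monthly savings = $516.90 − $438.98 = $77.92.
Break-even = $1,100.00 / $77.92 = 14.12 → 15 months.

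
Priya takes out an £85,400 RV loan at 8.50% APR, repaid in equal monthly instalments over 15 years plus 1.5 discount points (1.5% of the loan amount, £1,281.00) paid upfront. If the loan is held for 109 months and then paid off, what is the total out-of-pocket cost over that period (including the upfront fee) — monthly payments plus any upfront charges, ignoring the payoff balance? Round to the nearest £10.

Monthly rate = 8.5%/12 = 0.0070833; payment = 85,400 × 0.0070833 / (1 − (1+0.0070833)^−180) = £840.97.
Total outlay = 109 × £840.97 + £1,281.00 = £92,946.73.

£92,950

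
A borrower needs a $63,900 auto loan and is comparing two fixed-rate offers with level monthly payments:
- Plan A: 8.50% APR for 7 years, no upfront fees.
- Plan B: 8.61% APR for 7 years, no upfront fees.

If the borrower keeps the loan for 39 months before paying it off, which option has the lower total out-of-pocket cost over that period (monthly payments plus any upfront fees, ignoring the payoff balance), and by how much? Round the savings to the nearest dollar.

Plan A by $138

Plan A: monthly rate = 8.5%/12 = 0.0070833; payment = 63,900 × 0.0070833 / (1 − (1+0.0070833)^−84) = $1,011.95.
Plan B: at 8.61% the monthly rate is 0.0071750, so the payment is 63,900 × 0.0071750 / (1 − 1.0071750^−84) = $1,015.49.
Over 39 months: Plan A costs 39 × $1,011.95 = $39,466.05; Plan B costs 39 × $1,015.49 = $39,604.11.
Plan A is cheaper by $39,604.11 − $39,466.05 = $138.06.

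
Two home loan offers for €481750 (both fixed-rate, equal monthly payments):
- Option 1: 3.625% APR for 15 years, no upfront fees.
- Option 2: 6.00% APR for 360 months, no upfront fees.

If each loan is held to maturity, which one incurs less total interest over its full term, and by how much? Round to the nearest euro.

Option 1: monthly rate = 3.625%/12 = 0.0030208; payment = 481,750 × 0.0030208 / (1 − (1+0.0030208)^−180) = €3,473.59.
Total interest on Option 1 = 180 × €3,473.59 − €481,750 = €143,496.20.
Option 2: at 6.00% the monthly rate is 0.0050000, so the payment is 481,750 × 0.0050000 / (1 − 1.0050000^−360) = €2,888.33.
Total interest on Option 2 = 360 × €2,888.33 − €481,750 = €558,048.80.
Option 1 is lower by €414,552.60.

Option 1 by €414,553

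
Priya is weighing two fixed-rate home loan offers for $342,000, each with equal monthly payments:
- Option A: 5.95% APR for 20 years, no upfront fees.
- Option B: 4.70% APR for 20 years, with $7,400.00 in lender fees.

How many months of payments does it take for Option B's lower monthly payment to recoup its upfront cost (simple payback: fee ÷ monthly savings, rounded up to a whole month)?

Option A: at 5.95% the monthly rate is 0.0049583, so the payment is 342,000 × 0.0049583 / (1 − 1.0049583^−240) = $2,440.34.
Option B: monthly rate = 4.7%/12 = 0.0039167; payment = 342,000 × 0.0039167 / (1 − (1+0.0039167)^−240) = $2,200.76.
Monthly savings = $2,440.34 − $2,200.76 = $239.58.
Break-even = $7,400.00 / $239.58 = 30.89 → 31 months.

31 months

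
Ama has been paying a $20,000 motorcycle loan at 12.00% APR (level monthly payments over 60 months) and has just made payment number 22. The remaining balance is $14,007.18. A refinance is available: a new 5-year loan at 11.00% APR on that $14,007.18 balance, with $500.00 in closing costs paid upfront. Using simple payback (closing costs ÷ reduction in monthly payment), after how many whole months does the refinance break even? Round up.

4 months

Current payment = 20,000 × 12%/12 / (1 − (1+0.0100000)^−60) = $444.89.
Refinanced payment = 14,007.18 × 0.0091667 / (1 − (1+0.0091667)^−60) = $304.55.
Monthly savings = $444.89 − $304.55 = $140.34.
Break-even = $500.00 / $140.34 = 3.56 → 4 months.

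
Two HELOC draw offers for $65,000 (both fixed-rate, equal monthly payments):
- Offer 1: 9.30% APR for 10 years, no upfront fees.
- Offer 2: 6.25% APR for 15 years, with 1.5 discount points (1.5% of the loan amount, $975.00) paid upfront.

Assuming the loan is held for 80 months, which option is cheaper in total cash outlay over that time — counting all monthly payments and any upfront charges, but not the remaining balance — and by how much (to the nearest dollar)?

Offer 1: monthly rate = 9.3%/12 = 0.0077500; payment = 65,000 × 0.0077500 / (1 − (1+0.0077500)^−120) = $833.98.
Offer 2: at 6.25% the monthly rate is 0.0052083, so the payment is 65,000 × 0.0052083 / (1 − 1.0052083^−180) = $557.32.
Over 80 months: Offer 1 costs 80 × $833.98 = $66,718.40; Offer 2 costs 80 × $557.32 + $975.00 = $45,560.60.
Offer 2 is cheaper by $66,718.40 − $45,560.60 = $21,157.80.

Offer 2 by $21,158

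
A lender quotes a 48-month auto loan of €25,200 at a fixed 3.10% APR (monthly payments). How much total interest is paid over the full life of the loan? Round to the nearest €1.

€1,627

At 3.10% the monthly rate is 0.0025833, so the payment is 25,200 × 0.0025833 / (1 − 1.0025833^−48) = €558.90.
Total paid = 48 × €558.90 = €26,827.20; interest = €26,827.20 − €25,200 = €1,627.20.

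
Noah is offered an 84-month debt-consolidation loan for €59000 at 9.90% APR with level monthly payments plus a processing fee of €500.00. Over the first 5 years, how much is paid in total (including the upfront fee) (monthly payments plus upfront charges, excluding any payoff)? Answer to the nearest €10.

€59,090

Monthly rate = 9.9%/12 = 0.0082500; payment = 59,000 × 0.0082500 / (1 − (1+0.0082500)^−84) = €976.42.
Total outlay = 60 × €976.42 + €500.00 = €59,085.20.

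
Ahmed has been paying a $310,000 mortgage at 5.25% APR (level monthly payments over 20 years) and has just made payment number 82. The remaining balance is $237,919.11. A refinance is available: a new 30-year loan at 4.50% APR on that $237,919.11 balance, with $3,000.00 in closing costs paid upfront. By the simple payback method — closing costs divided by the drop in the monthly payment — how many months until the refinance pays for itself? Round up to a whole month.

Current payment = 310,000 × 5.25%/12 / (1 − (1+0.0043750)^−240) = $2,088.92.
Refinanced payment = 237,919.11 × 0.0037500 / (1 − (1+0.0037500)^−360) = $1,205.50.
Monthly savings = $2,088.92 − $1,205.50 = $883.42.
Break-even = $3,000.00 / $883.42 = 3.40 → 4 months.

4 months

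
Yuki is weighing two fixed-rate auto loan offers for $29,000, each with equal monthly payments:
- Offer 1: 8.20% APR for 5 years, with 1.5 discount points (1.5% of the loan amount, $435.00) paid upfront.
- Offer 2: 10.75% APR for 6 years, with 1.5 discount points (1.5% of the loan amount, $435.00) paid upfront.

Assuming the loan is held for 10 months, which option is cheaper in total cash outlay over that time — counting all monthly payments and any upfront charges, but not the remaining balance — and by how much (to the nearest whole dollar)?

Offer 2 by $425

Offer 1: monthly rate = 8.2%/12 = 0.0068333; payment = 29,000 × 0.0068333 / (1 − (1+0.0068333)^−60) = $590.80.
Offer 2: monthly rate = 10.75%/12 = 0.0089583; payment = 29,000 × 0.0089583 / (1 − (1+0.0089583)^−72) = $548.28.
Over 10 months: Offer 1 costs 10 × $590.80 + $435.00 = $6,343.00; Offer 2 costs 10 × $548.28 + $435.00 = $5,917.80.
Offer 2 is cheaper by $6,343.00 − $5,917.80 = $425.20.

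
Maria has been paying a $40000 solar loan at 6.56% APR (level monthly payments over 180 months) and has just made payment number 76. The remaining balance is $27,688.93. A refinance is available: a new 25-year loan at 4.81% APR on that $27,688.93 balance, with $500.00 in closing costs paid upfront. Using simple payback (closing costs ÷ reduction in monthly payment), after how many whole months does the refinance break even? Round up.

3 months

Current payment = 40,000 × 6.56%/12 / (1 − (1+0.0054667)^−180) = $349.76.
Refinanced payment = 27,688.93 × 0.0040083 / (1 − (1+0.0040083)^−300) = $158.82.
Monthly savings = $349.76 − $158.82 = $190.94.
Break-even = $500.00 / $190.94 = 2.62 → 3 months.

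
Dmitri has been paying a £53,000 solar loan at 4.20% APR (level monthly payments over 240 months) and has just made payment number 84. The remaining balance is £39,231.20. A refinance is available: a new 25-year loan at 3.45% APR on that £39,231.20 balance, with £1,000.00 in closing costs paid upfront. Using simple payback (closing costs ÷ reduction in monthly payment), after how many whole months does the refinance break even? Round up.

8 months

Current payment = 53,000 × 4.2%/12 / (1 − (1+0.0035000)^−240) = £326.78.
Refinanced payment = 39,231.20 × 0.0028750 / (1 − (1+0.0028750)^−300) = £195.35.
Monthly savings = £326.78 − £195.35 = £131.43.
Break-even = £1,000.00 / £131.43 = 7.61 → 8 months.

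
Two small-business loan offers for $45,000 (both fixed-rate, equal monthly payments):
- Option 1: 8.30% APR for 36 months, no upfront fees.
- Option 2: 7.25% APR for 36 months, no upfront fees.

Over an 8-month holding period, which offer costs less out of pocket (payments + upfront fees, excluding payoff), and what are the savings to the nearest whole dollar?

Option 2 by $174

Option 1: at 8.30% the monthly rate is 0.0069167, so the payment is 45,000 × 0.0069167 / (1 − 1.0069167^−36) = $1,416.37.
Option 2: at 7.25% the monthly rate is 0.0060417, so the payment is 45,000 × 0.0060417 / (1 − 1.0060417^−36) = $1,394.62.
Over 8 months: Option 1 costs 8 × $1,416.37 = $11,330.96; Option 2 costs 8 × $1,394.62 = $11,156.96.
Option 2 is cheaper by $11,330.96 − $11,156.96 = $174.00.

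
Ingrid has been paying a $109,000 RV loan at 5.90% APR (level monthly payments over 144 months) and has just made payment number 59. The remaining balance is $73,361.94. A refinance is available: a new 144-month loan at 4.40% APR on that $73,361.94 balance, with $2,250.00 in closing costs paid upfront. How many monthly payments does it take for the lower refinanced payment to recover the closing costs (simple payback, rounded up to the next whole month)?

6 months

Current payment = 109,000 × 5.9%/12 / (1 − (1+0.0049167)^−144) = $1,058.04.
Refinanced payment = 73,361.94 × 0.0036667 / (1 − (1+0.0036667)^−144) = $656.65.
Monthly savings = $1,058.04 − $656.65 = $401.39.
Break-even = $2,250.00 / $401.39 = 5.61 → 6 months.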